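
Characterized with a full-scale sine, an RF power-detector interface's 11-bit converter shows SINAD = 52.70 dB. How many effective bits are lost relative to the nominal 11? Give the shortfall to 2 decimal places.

2.54 bits

Effective bits = (52.70 − 1.76)/6.02 = 8.4618.
Lost resolution: 11 − 8.4618 = 2.5382 bits.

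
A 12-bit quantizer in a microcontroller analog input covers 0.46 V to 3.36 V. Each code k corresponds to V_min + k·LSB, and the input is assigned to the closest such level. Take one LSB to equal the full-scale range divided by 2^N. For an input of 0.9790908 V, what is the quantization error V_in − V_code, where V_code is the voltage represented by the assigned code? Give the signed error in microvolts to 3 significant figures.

Full-scale range = 3.36 V − (0.46 V) = 2.9 V. LSB = 2.9 V / 2^12 ≈ 0.7080 mV.
(V_in − V_min)/LSB = (0.9790908 − (0.46)) × 4096/2.9 = 733.1710 → nearest code k = 733.
V_code = 0.46 + (733/4096) × 2.9 = 0.9789697266 V.
Error = V_in − V_code = 0.9790908 − (0.9789697266) = +121 µV.

+121 µV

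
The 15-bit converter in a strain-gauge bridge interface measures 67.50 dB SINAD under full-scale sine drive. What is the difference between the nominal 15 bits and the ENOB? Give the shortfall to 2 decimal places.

4.08 bits

Effective bits = (67.50 − 1.76)/6.02 = 10.9203.
Shortfall = 15 − 10.9203 = 4.0797 bits.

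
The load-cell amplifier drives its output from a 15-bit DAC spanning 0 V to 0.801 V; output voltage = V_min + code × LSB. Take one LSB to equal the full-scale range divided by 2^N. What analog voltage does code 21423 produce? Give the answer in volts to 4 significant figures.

0.5237 V

Full-scale range = 0.801 V. LSB = 0.801 V / 2^15.
V_out = V_min + code × LSB = 0 V + 21423 × 0.801 V / 32768
      = 0 + 0.523676 = 0.523676 V.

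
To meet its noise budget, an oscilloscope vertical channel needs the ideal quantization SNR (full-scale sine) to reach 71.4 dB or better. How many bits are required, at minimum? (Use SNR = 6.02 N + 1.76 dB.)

Required N = ⌈(71.4 − 1.76)/6.02⌉ = ⌈11.568⌉ = 12.

12 bits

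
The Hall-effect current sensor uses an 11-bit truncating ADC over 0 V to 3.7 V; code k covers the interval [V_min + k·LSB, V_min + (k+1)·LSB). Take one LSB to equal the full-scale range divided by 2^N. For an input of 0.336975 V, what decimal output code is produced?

Full-scale range = 3.7 V. LSB = 3.7 V / 2^11 ≈ 1.807 mV.
V_in − V_min = 0.336975 − (0) = 0.336975 V.
Divide by LSB: 0.336975 × 2048/3.7 = 186.5202.
Truncating gives code 186.

186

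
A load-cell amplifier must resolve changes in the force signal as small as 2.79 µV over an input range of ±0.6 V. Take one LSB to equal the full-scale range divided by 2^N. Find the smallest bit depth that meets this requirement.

The full-scale span is 0.6 − (-0.6) = 1.2 V.
Required number of levels: 1.2/2.79 µV = 430110; smallest N with 2^N ≥ that is 19.

19 bits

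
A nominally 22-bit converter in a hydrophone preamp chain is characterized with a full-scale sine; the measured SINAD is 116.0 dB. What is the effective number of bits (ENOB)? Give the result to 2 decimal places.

ENOB = (116.0 − 1.76)/6.02 = 18.9767 bits.

18.98 bits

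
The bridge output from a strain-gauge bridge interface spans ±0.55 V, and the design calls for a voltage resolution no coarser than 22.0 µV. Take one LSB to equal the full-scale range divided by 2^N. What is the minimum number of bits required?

16 bits

Full-scale range = 0.55 V − (-0.55 V) = 1.1 V.
Levels needed ≥ 1.1/22.0 µV = 50000. 2^16 = 65536 suffices, so N_min = 16.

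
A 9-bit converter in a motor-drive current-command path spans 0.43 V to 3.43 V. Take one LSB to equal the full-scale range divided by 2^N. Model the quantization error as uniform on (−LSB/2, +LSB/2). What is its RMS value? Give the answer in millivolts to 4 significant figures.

1.691 mV

The full-scale span is 3.43 − (0.43) = 3 V.
One LSB is 3 V / 512 = 5.85938 mV.
RMS of a uniform error over width LSB is LSB/√12 = 1.691 mV.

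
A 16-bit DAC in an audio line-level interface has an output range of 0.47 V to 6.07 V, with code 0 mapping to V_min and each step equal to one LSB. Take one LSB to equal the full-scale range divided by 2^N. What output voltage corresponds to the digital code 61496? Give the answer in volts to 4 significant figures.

5.725 V

Span: 6.07 V − (0.47 V) = 5.6 V. LSB = 5.6 V / 2^16.
V_out = 0.47 + 61496 × (5.6/65536) V
      = 0.47 + 5.25479 = 5.72479 V.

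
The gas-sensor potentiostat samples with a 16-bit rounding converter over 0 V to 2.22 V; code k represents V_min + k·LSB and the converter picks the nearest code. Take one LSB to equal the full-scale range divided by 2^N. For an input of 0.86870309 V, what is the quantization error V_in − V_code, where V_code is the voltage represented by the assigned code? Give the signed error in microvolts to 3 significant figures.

−8.76 µV

Full-scale range = 2.22 V. LSB = 2.22 V / 2^16 ≈ 33.87 µV.
(0.86870309 − (0)) / LSB = 0.86870309 × 65536/2.22 = 25644.7413. Nearest integer: k = 25645.
V_code = 0 + (25645/65536) × 2.22 = 0.86871185303 V.
e = 0.86870309 − (0.86871185303) = −8.76 µV.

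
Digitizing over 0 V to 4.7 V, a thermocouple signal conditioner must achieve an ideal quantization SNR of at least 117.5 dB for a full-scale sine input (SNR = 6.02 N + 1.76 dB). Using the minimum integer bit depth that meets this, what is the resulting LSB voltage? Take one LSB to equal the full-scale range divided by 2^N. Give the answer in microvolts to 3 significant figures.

4.48 µV

Full-scale range = 4.7 V.
Solving 6.02 N ≥ 117.5 − 1.76: N ≥ 19.226. Round up → N = 20.
LSB = 4.7 V ÷ 2^20 = 4.7/1048576 V = 4.48 µV.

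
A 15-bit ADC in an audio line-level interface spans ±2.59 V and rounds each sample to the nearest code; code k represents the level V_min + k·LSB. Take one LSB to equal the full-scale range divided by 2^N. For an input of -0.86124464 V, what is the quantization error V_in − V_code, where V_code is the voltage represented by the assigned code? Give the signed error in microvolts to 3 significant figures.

−19.1 µV

Full-scale range = 2.59 V − (-2.59 V) = 5.18 V. LSB = 5.18 V / 2^15 ≈ 158.1 µV.
(-0.86124464 − (-2.59)) / LSB = 1.72875536 × 32768/5.18 = 10935.8795. Nearest integer: k = 10936.
V_code = V_min + k × range/2^15 = -2.59 + 10936 × 5.18/32768 = -0.86122558594 V.
e = -0.86124464 − (-0.86122558594) = −19.1 µV.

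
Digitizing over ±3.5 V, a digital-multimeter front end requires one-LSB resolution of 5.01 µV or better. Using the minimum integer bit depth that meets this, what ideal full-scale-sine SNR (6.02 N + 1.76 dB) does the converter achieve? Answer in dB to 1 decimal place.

The full-scale span is 3.5 − (-3.5) = 7 V.
Need 2^N ≥ 7 V / 5.01 µV = 1.397e6 → N_min = 21.
6.02(21) + 1.76 = 128.18 dB.

128.2 dB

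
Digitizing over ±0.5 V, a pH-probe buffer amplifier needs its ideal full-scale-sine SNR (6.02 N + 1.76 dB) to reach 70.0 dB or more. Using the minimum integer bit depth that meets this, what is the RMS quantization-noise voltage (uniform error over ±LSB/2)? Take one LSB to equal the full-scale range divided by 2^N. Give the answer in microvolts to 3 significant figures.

Range = 0.5 − (-0.5) = 1 V.
N ≥ (70.0 − 1.76)/6.02 = 11.336 → N_min = 12.
LSB = 1 V / 2^12 = 244.14 µV.
V_rms = LSB/√12 = 70.5 µV.

70.5 µV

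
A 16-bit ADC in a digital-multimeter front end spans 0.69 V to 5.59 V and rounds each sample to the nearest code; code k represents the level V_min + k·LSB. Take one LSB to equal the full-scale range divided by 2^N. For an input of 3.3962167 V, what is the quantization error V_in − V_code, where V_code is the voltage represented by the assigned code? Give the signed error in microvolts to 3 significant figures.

Range = 5.59 − (0.69) = 4.9 V. LSB = 4.9 V / 2^16 ≈ 74.77 µV.
(V_in − V_min)/LSB = (3.3962167 − (0.69)) × 65536/4.9 = 36194.8199 → nearest code k = 36195.
V_code = V_min + k × range/2^16 = 0.69 + 36195 × 4.9/65536 = 3.3962301636 V.
e = 3.3962167 − (3.3962301636) = −13.5 µV.

−13.5 µV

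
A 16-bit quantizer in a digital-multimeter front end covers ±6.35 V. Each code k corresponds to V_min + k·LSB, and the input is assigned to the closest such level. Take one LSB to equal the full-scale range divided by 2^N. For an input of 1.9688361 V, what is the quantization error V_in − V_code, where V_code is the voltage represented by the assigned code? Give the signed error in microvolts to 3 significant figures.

Span: 6.35 V − (-6.35 V) = 12.7 V. LSB = 12.7 V / 2^16 ≈ 193.8 µV.
Position in LSBs: (1.9688361 − (-6.35)) × 65536/12.7 = 42927.8144; rounding gives k = 42928.
V_code = V_min + k × range/2^16 = -6.35 + 42928 × 12.7/65536 = 1.9688720703 V.
V_in − V_code = 1.9688361 − (1.9688720703) = −36.0 µV.

−36.0 µV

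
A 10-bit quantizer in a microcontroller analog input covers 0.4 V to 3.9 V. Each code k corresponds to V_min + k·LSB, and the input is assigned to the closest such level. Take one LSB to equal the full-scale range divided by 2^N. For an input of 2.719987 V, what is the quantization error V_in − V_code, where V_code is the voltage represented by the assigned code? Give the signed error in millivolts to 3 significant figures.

−0.814 mV

Range = 3.9 − (0.4) = 3.5 V. LSB = 3.5 V / 2^10 ≈ 3.418 mV.
Position in LSBs: (2.719987 − (0.4)) × 1024/3.5 = 678.7619; rounding gives k = 679.
V_code = V_min + k × range/2^10 = 0.4 + 679 × 3.5/1024 = 2.720800781 V.
V_in − V_code = 2.719987 − (2.720800781) = −0.814 mV.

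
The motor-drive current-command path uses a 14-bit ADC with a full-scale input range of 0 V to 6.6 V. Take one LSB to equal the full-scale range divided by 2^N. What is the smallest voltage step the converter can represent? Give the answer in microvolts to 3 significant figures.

V_FS = 6.6 V.
There are 2^14 = 16384 steps.
LSB = 6.6 V / 2^14 = 403 µV.

403 µV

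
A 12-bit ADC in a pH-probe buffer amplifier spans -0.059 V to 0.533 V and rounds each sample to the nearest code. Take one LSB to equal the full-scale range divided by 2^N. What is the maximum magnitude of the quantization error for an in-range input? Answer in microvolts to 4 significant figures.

Full-scale range = 0.533 V − (-0.059 V) = 0.592 V.
LSB = 0.592 V / 2^12 = 144.531 µV.
|e|_max = LSB/2 = 72.27 µV.

72.27 µV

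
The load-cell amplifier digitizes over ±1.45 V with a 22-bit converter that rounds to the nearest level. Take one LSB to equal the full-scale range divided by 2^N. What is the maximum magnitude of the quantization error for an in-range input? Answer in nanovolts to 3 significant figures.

346 nV

Span: 1.45 V − (-1.45 V) = 2.9 V.
LSB = 2.9 V ÷ 2^22 = 2.9/4194304 V = 0.69141 µV.
A rounding quantizer has |error| ≤ LSB/2 = 346 nV.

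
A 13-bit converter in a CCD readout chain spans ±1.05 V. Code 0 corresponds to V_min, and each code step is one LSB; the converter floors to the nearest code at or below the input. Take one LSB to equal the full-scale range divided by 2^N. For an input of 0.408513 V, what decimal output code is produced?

5689

Full-scale range = 1.05 V − (-1.05 V) = 2.1 V. LSB = 2.1 V / 2^13 ≈ 256.3 µV.
code = ⌊(V_in − V_min)/LSB⌋ = ⌊(V_in − V_min) × 2^13 / range⌋
     = ⌊(0.408513 − (-1.05)) × 8192 / 2.1⌋ = ⌊1.458513 × 8192/2.1⌋
     = ⌊5689.590⌋ = 5689.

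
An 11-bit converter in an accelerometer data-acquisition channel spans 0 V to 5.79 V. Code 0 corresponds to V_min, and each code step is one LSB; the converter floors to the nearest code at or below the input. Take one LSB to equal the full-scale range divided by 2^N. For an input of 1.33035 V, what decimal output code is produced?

Span = 5.79 V. LSB = 5.79 V / 2^11 ≈ 2.827 mV.
code = ⌊(V_in − V_min)/LSB⌋ = ⌊(V_in − V_min) × 2^11 / range⌋
     = ⌊(1.33035 − (0)) × 2048 / 5.79⌋ = ⌊1.33035 × 2048/5.79⌋
     = ⌊470.562⌋ = 470.

470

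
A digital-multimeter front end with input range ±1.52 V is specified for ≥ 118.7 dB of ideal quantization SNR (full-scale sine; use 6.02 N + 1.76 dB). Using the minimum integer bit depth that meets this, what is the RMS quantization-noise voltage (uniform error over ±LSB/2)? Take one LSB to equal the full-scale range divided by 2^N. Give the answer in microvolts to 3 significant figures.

0.837 µV

Span: 1.52 V − (-1.52 V) = 3.04 V.
N ≥ (118.7 − 1.76)/6.02 = 19.425 → N_min = 20.
LSB = 3.04 V / 2^20 = 2.8992 µV.
V_rms = LSB/√12 = 0.837 µV.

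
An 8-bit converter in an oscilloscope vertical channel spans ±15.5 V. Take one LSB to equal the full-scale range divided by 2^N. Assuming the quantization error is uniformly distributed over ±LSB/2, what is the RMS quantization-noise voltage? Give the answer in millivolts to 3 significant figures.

35.0 mV

Range = 15.5 − (-15.5) = 31 V.
Step size = 31/256 V = 121.09 mV.
σ_q = LSB/√12 = 121.09 mV/3.4641 = 35.0 mV.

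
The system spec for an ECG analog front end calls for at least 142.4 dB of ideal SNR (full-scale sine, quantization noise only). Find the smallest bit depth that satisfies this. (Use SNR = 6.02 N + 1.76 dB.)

24 bits

6.02 N + 1.76 ≥ 142.4 gives N ≥ 23.362, so the minimum integer is 24.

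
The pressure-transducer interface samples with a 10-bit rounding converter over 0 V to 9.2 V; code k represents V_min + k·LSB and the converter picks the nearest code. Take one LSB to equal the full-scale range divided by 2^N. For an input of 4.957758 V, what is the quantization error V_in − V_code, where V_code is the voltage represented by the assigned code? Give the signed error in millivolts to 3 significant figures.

V_FS = 9.2 V. LSB = 9.2 V / 2^10 ≈ 8.984 mV.
(4.957758 − (0)) / LSB = 4.957758 × 1024/9.2 = 551.8200. Nearest integer: k = 552.
V_code = V_min + k × range/2^10 = 0 + 552 × 9.2/1024 = 4.959375000 V.
Error = V_in − V_code = 4.957758 − (4.959375000) = −1.62 mV.

−1.62 mV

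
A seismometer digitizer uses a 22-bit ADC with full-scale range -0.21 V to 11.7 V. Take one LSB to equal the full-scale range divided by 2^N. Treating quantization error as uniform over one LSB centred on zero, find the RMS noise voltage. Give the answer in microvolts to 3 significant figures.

0.820 µV

The full-scale span is 11.7 − (-0.21) = 11.91 V.
One LSB is 11.91 V / 4194304 = 2.8396 µV.
RMS of a uniform error over width LSB is LSB/√12 = 0.820 µV.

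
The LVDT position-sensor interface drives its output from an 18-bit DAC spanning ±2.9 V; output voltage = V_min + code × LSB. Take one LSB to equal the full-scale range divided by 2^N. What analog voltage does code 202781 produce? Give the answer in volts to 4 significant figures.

1.587 V

Range = 2.9 − (-2.9) = 5.8 V. LSB = 5.8 V / 2^18.
Output = V_min + (202781/262144) × range = -2.9 + 0.773548 × 5.8 V
      = -2.9 V + 4.48658 V = 1.58658 V.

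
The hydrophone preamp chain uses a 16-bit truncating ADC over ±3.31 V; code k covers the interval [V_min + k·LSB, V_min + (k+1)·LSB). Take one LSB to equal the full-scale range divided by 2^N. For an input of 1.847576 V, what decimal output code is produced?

51058

Range = 3.31 − (-3.31) = 6.62 V. LSB = 6.62 V / 2^16 ≈ 101.0 µV.
(V_in − V_min) × 2^16/range = (1.847576 − (-3.31)) × 65536/6.62 = 51058.444.
Floor → code = 51058.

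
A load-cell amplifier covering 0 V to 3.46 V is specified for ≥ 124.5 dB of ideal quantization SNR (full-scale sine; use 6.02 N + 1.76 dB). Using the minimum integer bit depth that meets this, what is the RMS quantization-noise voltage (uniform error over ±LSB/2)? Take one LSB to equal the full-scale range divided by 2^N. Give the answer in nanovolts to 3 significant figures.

Full-scale range = 3.46 V.
N ≥ (124.5 − 1.76)/6.02 = 20.389 → N_min = 21.
LSB = 3.46 V / 2^21 = 1.6499 µV.
RMS noise = LSB/√12 = 476 nV.

476 nV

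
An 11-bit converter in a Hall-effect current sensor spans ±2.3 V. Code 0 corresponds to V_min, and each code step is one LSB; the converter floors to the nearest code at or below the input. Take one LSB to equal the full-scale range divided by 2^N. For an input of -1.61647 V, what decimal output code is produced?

304

Full-scale range = 2.3 V − (-2.3 V) = 4.6 V. LSB = 4.6 V / 2^11 ≈ 2.246 mV.
V_in − V_min = -1.61647 − (-2.3) = 0.68353 V.
Divide by LSB: 0.68353 × 2048/4.6 = 304.3194.
Truncating gives code 304.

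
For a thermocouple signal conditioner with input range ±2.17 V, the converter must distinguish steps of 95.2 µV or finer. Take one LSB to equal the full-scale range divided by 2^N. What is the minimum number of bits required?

16 bits

The full-scale span is 2.17 − (-2.17) = 4.34 V.
Required number of levels: 4.34/95.2 µV = 45588; smallest N with 2^N ≥ that is 16.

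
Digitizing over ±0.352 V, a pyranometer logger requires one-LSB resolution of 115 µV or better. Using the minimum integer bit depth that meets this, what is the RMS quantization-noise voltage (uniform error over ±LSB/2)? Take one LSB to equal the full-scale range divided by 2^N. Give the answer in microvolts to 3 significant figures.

24.8 µV

Full-scale range = 0.352 V − (-0.352 V) = 0.704 V.
Need 2^N ≥ 0.704 V / 115 µV = 6122 → N_min = 13.
Step size = 0.704/8192 V = 85.938 µV.
V_rms = LSB/√12 = 24.8 µV.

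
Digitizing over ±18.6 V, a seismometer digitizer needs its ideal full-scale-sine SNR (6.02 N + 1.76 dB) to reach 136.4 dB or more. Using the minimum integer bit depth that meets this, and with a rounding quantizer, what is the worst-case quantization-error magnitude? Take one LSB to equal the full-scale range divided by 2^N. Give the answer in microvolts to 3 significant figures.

The full-scale span is 18.6 − (-18.6) = 37.2 V.
N ≥ (136.4 − 1.76)/6.02 = 22.365 → N_min = 23.
Step size = 37.2/8388608 V = 4.4346 µV.
Max error for round-to-nearest is LSB/2 = 2.22 µV.

2.22 µV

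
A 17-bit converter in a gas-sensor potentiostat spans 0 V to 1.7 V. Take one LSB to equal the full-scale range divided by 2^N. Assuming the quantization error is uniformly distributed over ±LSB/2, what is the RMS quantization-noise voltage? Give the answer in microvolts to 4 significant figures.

3.744 µV

Range is 1.7 V.
LSB = 1.7 V ÷ 2^17 = 1.7/131072 V = 12.9700 µV.
RMS of a uniform error over width LSB is LSB/√12 = 3.744 µV.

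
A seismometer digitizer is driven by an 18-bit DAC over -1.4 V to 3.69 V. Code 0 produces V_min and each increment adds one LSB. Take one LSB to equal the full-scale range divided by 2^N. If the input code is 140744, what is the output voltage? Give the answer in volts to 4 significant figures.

1.333 V

Full-scale range = 3.69 V − (-1.4 V) = 5.09 V. LSB = 5.09 V / 2^18.
V_out = V_min + code × LSB = -1.4 V + 140744 × 5.09 V / 262144
      = -1.4 + 2.73280 = 1.33280 V.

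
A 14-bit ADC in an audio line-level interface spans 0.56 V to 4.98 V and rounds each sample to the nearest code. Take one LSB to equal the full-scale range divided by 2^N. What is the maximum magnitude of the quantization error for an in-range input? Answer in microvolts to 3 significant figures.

Full-scale range = 4.98 V − (0.56 V) = 4.42 V.
LSB = 4.42 V / 2^14 = 269.78 µV.
A rounding quantizer has |error| ≤ LSB/2 = 135 µV.

135 µV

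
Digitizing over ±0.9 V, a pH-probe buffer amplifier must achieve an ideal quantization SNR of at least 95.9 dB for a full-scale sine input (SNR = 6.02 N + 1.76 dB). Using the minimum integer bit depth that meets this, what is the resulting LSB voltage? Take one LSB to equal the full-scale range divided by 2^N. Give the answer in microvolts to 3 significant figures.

Span: 0.9 V − (-0.9 V) = 1.8 V.
Solving 6.02 N ≥ 95.9 − 1.76: N ≥ 15.638. Round up → N = 16.
Step size = 1.8/65536 V = 27.5 µV.

27.5 µV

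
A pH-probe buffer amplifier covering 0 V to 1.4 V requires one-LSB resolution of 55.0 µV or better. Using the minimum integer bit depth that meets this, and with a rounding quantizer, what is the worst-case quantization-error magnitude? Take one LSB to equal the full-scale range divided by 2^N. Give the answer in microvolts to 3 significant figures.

V_FS = 1.4 V.
Required number of levels: 1.4/55.0 µV = 25455; smallest N with 2^N ≥ that is 15.
LSB = 1.4 V / 2^15 = 42.725 µV.
Half an LSB is 21.4 µV.

21.4 µV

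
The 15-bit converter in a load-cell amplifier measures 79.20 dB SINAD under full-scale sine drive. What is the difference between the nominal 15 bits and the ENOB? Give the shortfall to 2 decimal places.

2.14 bits

N_eff = (79.20 − 1.76)/6.02 = 12.8638 bits.
Shortfall = 15 − 12.8638 = 2.1362 bits.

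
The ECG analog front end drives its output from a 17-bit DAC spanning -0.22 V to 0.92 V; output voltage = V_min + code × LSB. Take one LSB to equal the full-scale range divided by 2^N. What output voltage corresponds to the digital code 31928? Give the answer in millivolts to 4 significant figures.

57.69 mV

The full-scale span is 0.92 − (-0.22) = 1.14 V. LSB = 1.14 V / 2^17.
V_out = -0.22 + 31928 × (1.14/131072) V
      = -0.22 + 0.277694 = 0.0576941 V.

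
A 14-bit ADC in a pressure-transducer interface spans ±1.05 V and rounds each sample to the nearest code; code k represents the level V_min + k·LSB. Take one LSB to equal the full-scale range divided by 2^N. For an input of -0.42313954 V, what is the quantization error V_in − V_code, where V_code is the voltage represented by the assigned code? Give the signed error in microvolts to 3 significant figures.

Span: 1.05 V − (-1.05 V) = 2.1 V. LSB = 2.1 V / 2^14 ≈ 128.2 µV.
(V_in − V_min)/LSB = (-0.42313954 − (-1.05)) × 16384/2.1 = 4890.7056 → nearest code k = 4891.
V_code = -1.05 + (4891/16384) × 2.1 = -0.42310180664 V.
Error = V_in − V_code = -0.42313954 − (-0.42310180664) = −37.7 µV.

−37.7 µV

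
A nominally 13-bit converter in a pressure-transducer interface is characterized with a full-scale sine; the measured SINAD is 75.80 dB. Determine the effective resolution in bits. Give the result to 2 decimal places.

ENOB = (SINAD − 1.76) / 6.02 = (75.80 − 1.76) / 6.02 = 74.04 / 6.02 = 12.2990.

12.30 bits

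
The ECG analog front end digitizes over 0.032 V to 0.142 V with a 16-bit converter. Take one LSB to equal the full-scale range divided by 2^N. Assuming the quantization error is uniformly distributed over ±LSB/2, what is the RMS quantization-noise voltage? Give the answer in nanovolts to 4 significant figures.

The full-scale span is 0.142 − (0.032) = 0.11 V.
LSB = 0.11 V / 2^16 = 1.67847 µV.
For a uniform distribution on [−LSB/2, +LSB/2], V_rms = LSB/√12 = 1.67847 µV/3.4641 = 484.5 nV.

484.5 nV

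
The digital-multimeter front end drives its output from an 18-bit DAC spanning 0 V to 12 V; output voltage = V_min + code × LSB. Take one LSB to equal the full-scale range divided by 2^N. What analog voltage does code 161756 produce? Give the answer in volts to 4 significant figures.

7.405 V

Range is 12 V. LSB = 12 V / 2^18.
Output = V_min + (161756/262144) × range = 0 + 0.617050 × 12 V
      = 0 + 7.40460 = 7.40460 V.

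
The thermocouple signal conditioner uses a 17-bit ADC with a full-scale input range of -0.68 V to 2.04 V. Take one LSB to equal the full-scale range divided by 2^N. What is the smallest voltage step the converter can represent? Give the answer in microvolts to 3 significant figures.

20.8 µV

Range = 2.04 − (-0.68) = 2.72 V.
2^17 = 131072 levels.
LSB = 2.72 V / 2^17 = 20.8 µV.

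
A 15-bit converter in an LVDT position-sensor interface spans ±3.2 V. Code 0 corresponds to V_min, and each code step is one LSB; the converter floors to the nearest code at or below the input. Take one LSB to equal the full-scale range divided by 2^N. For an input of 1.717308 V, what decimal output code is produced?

25176

Span: 3.2 V − (-3.2 V) = 6.4 V. LSB = 6.4 V / 2^15 ≈ 195.3 µV.
(V_in − V_min) × 2^15/range = (1.717308 − (-3.2)) × 32768/6.4 = 25176.617.
Floor → code = 25176.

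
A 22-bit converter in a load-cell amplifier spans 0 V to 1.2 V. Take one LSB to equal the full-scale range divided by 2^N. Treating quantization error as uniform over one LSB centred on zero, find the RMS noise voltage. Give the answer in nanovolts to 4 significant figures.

82.59 nV

V_FS = 1.2 V.
LSB = 1.2 V / 2^22 = 286.102 nV.
For a uniform distribution on [−LSB/2, +LSB/2], V_rms = LSB/√12 = 286.102 nV/3.4641 = 82.59 nV.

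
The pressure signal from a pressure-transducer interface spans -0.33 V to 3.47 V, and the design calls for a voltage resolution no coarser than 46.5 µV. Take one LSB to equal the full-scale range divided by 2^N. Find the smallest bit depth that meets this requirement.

17 bits

The full-scale span is 3.47 − (-0.33) = 3.8 V.
3.8 V / 46.5 µV = 81720. Since 2^16 = 65536 and 2^17 = 131072, N = 17.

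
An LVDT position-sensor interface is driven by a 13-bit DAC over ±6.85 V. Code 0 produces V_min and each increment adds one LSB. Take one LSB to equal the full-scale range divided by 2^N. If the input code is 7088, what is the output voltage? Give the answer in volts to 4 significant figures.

Span: 6.85 V − (-6.85 V) = 13.7 V. LSB = 13.7 V / 2^13.
V_out = -6.85 + 7088 × (13.7/8192) V
      = -6.85 V + 11.8537 V = 5.00371 V.

5.004 V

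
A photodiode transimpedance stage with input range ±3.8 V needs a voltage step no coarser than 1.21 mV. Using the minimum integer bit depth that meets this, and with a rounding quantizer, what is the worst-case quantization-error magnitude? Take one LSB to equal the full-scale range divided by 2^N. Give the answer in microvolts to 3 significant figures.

464 µV

Range = 3.8 − (-3.8) = 7.6 V.
Levels needed ≥ 7.6/1.21 mV = 6281. 2^13 = 8192 suffices, so N_min = 13.
Step size = 7.6/8192 V = 0.92773 mV.
Half an LSB is 464 µV.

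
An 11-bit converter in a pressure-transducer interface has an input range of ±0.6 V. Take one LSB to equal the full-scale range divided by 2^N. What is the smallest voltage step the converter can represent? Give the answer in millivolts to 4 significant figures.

0.5859 mV

The full-scale span is 0.6 − (-0.6) = 1.2 V.
There are 2^11 = 2048 steps.
LSB = 1.2 V ÷ 2^11 = 1.2/2048 V = 0.5859 mV.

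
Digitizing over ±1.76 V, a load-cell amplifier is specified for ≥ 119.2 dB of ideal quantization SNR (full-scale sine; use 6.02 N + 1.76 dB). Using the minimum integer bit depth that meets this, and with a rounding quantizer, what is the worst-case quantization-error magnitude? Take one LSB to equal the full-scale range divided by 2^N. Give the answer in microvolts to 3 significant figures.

Full-scale range = 1.76 V − (-1.76 V) = 3.52 V.
6.02 N + 1.76 ≥ 119.2 gives N ≥ 19.508, so the minimum integer is 20.
LSB = 3.52 V / 2^20 = 3.3569 µV.
Half an LSB is 1.68 µV.

1.68 µV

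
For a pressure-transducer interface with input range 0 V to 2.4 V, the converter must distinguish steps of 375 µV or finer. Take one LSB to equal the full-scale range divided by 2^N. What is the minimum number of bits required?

13 bits

Range is 2.4 V.
Need 2^N ≥ 2.4 V / 375 µV = 6400 → N_min = 13.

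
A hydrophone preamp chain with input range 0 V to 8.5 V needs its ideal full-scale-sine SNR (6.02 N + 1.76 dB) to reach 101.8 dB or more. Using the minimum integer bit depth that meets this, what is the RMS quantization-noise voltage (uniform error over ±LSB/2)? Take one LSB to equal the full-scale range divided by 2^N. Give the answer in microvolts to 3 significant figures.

Range is 8.5 V.
6.02 N + 1.76 ≥ 101.8 gives N ≥ 16.618, so the minimum integer is 17.
One LSB is 8.5 V / 131072 = 64.850 µV.
V_rms = LSB/√12 = 18.7 µV.

18.7 µV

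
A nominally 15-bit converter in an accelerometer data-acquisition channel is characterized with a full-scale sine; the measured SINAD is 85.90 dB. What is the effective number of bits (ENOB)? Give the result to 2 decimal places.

(85.90 − 1.76) / 6.02 = 84.14/6.02 = 13.9767 effective bits.

13.98 bits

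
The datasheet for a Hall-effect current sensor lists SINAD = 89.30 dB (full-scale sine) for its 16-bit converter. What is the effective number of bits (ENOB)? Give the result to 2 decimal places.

Inverting SNR = 6.02 N + 1.76: N_eff = (89.30 − 1.76)/6.02 = 14.5415.

14.54 bits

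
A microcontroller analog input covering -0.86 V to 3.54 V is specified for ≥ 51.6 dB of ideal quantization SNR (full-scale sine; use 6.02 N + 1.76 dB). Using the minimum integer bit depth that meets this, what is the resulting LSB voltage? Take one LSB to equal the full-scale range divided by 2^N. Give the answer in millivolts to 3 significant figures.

Range = 3.54 − (-0.86) = 4.4 V.
6.02 N + 1.76 ≥ 51.6 gives N ≥ 8.279, so the minimum integer is 9.
LSB = 4.4 V ÷ 2^9 = 4.4/512 V = 8.59 mV.

8.59 mV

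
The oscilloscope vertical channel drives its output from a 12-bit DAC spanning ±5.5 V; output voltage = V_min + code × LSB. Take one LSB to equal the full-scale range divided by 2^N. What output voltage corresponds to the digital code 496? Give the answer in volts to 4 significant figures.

Range = 5.5 − (-5.5) = 11 V. LSB = 11 V / 2^12.
V_out = -5.5 + 496 × (11/4096) V
      = -5.5 V + 1.33203 V = -4.16797 V.

-4.168 V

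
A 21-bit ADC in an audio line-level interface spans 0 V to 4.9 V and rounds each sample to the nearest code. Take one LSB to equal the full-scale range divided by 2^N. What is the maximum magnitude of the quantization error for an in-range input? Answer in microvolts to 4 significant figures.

1.168 µV

V_FS = 4.9 V.
LSB = 4.9 V / 2^21 = 2.33650 µV.
Worst-case error for round-to-nearest is half an LSB: 1.168 µV.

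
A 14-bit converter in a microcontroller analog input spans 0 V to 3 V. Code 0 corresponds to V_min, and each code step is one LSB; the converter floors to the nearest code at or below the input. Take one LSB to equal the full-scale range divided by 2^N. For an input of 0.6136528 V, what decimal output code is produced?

3351

Range is 3 V. LSB = 3 V / 2^14 ≈ 183.1 µV.
(V_in − V_min) × 2^14/range = (0.6136528 − (0)) × 16384/3 = 3351.362.
Floor → code = 3351.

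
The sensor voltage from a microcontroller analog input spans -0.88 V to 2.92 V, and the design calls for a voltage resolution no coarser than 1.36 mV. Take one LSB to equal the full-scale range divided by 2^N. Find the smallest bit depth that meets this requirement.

12 bits

Full-scale range = 2.92 V − (-0.88 V) = 3.8 V.
Levels needed ≥ 3.8/1.36 mV = 2794. 2^12 = 4096 suffices, so N_min = 12.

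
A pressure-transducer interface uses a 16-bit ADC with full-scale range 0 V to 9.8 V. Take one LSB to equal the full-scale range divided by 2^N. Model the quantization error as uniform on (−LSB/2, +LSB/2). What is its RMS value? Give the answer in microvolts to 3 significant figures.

43.2 µV

Full-scale range = 9.8 V.
One LSB is 9.8 V / 65536 = 149.54 µV.
σ_q = LSB/√12 = 149.54 µV/3.4641 = 43.2 µV.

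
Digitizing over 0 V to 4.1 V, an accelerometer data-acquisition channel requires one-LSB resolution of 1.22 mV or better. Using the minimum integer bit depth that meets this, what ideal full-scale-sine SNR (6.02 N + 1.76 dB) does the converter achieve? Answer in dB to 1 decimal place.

74.0 dB

Span = 4.1 V.
4.1 V / 1.22 mV = 3361. Since 2^11 = 2048 and 2^12 = 4096, N = 12.
Ideal SNR at N = 12: 6.02·12 + 1.76 = 74.0 dB.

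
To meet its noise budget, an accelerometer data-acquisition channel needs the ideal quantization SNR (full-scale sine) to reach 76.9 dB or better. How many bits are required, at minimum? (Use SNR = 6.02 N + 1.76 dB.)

13 bits

6.02 N + 1.76 ≥ 76.9 gives N ≥ 12.482, so the minimum integer is 13.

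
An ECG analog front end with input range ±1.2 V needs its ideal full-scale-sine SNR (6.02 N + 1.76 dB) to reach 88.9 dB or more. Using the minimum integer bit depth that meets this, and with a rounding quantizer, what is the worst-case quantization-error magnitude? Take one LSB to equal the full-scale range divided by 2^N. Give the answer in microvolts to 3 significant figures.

Range = 1.2 − (-1.2) = 2.4 V.
Required N = ⌈(88.9 − 1.76)/6.02⌉ = ⌈14.475⌉ = 15.
One LSB is 2.4 V / 32768 = 73.242 µV.
Max error for round-to-nearest is LSB/2 = 36.6 µV.

36.6 µV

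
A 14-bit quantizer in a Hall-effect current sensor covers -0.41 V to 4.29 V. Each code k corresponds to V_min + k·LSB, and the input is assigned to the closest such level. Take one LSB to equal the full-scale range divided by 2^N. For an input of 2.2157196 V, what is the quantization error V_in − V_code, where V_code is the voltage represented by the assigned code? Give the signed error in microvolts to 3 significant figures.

Range = 4.29 − (-0.41) = 4.7 V. LSB = 4.7 V / 2^14 ≈ 286.9 µV.
(2.2157196 − (-0.41)) / LSB = 2.6257196 × 16384/4.7 = 9153.1468. Nearest integer: k = 9153.
V_code = -0.41 + (9153/16384) × 4.7 = 2.2156774902 V.
e = 2.2157196 − (2.2156774902) = +42.1 µV.

+42.1 µV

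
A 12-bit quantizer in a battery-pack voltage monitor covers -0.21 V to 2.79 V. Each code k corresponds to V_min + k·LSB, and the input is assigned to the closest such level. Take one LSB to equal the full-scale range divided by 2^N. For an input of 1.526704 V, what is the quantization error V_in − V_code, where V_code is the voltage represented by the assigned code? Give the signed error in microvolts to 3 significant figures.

Span: 2.79 V − (-0.21 V) = 3 V. LSB = 3 V / 2^12 ≈ 0.7324 mV.
(1.526704 − (-0.21)) / LSB = 1.736704 × 4096/3 = 2371.1799. Nearest integer: k = 2371.
Reconstructed level: -0.21 + 2371 × 3/4096 V = 1.526572266 V.
Error = V_in − V_code = 1.526704 − (1.526572266) = +132 µV.

+132 µV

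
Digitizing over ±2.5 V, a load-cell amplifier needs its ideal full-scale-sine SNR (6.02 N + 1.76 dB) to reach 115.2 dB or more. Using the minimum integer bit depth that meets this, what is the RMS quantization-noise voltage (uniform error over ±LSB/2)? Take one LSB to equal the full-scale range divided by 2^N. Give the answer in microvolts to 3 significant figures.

Range = 2.5 − (-2.5) = 5 V.
N ≥ (115.2 − 1.76)/6.02 = 18.844 → N_min = 19.
LSB = 5 V ÷ 2^19 = 5/524288 V = 9.5367 µV.
σ_q = LSB/√12 = 9.5367 µV/3.4641 = 2.75 µV.

2.75 µV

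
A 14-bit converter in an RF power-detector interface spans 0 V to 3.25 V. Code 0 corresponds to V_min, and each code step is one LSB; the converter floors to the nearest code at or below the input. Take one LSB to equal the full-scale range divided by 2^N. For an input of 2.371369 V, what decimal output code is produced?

11954

V_FS = 3.25 V. LSB = 3.25 V / 2^14 ≈ 198.4 µV.
V_in − V_min = 2.371369 − (0) = 2.371369 V.
Divide by LSB: 2.371369 × 16384/3.25 = 11954.6184.
Truncating gives code 11954.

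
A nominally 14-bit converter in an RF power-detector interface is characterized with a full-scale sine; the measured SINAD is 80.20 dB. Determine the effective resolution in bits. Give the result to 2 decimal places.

13.03 bits

ENOB = (SINAD − 1.76) / 6.02 = (80.20 − 1.76) / 6.02 = 78.44 / 6.02 = 13.0299.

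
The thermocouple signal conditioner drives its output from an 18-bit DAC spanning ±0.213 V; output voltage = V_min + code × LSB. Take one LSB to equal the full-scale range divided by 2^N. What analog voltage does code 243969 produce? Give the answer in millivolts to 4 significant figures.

Span: 0.213 V − (-0.213 V) = 0.426 V. LSB = 0.426 V / 2^18.
V_out = V_min + code × LSB = -0.213 V + 243969 × 0.426 V / 262144
      = -0.213 V + 0.396465 V = 0.183465 V.

183.5 mV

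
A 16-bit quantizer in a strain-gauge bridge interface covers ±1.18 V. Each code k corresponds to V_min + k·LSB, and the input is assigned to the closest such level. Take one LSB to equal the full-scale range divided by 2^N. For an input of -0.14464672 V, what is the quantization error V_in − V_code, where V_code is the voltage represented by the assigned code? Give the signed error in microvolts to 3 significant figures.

Span: 1.18 V − (-1.18 V) = 2.36 V. LSB = 2.36 V / 2^16 ≈ 36.01 µV.
(-0.14464672 − (-1.18)) / LSB = 1.03535328 × 65536/2.36 = 28751.2341. Nearest integer: k = 28751.
V_code = -1.18 + (28751/65536) × 2.36 = -0.14465515137 V.
V_in − V_code = -0.14464672 − (-0.14465515137) = +8.43 µV.

+8.43 µV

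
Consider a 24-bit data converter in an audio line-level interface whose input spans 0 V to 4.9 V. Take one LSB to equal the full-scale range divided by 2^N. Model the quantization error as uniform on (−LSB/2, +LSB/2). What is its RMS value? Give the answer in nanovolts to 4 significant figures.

Range is 4.9 V.
One LSB is 4.9 V / 16777216 = 292.063 nV.
For a uniform distribution on [−LSB/2, +LSB/2], V_rms = LSB/√12 = 292.063 nV/3.4641 = 84.31 nV.

84.31 nV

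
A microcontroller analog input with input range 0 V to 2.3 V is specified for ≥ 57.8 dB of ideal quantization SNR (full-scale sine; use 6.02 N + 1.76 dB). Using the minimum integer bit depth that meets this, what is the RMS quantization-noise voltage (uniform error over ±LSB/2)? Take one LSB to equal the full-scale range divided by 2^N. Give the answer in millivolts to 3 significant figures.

Range is 2.3 V.
Solving 6.02 N ≥ 57.8 − 1.76: N ≥ 9.309. Round up → N = 10.
LSB = 2.3 V ÷ 2^10 = 2.3/1024 V = 2.2461 mV.
V_rms = LSB/√12 = 0.648 mV.

0.648 mV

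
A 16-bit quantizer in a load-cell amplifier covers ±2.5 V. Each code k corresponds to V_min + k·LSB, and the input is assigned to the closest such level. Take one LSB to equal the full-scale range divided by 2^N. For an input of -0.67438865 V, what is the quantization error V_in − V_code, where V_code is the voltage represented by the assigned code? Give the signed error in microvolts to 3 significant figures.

Full-scale range = 2.5 V − (-2.5 V) = 5 V. LSB = 5 V / 2^16 ≈ 76.29 µV.
(V_in − V_min)/LSB = (-0.67438865 − (-2.5)) × 65536/5 = 23928.6531 → nearest code k = 23929.
Reconstructed level: -2.5 + 23929 × 5/65536 V = -0.67436218262 V.
V_in − V_code = -0.67438865 − (-0.67436218262) = −26.5 µV.

−26.5 µV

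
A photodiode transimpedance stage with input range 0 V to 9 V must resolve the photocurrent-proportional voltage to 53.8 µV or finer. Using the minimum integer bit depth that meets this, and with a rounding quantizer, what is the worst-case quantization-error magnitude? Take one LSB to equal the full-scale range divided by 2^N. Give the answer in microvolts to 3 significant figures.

17.2 µV

Span = 9 V.
Levels needed ≥ 9/53.8 µV = 167300. 2^18 = 262144 suffices, so N_min = 18.
LSB = 9 V / 2^18 = 34.332 µV.
|e|_max = LSB/2 = 17.2 µV.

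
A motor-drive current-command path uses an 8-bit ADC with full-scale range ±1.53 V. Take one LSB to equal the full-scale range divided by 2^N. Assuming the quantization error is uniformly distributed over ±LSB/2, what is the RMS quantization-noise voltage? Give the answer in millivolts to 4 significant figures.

3.451 mV

Full-scale range = 1.53 V − (-1.53 V) = 3.06 V.
One LSB is 3.06 V / 256 = 11.9531 mV.
RMS of a uniform error over width LSB is LSB/√12 = 3.451 mV.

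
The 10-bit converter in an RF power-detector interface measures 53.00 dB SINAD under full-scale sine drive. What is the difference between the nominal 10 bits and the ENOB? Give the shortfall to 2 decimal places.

1.49 bits

ENOB = (SINAD − 1.76)/6.02 = (53.00 − 1.76)/6.02 = 8.5116 bits.
Shortfall = 10 − 8.5116 = 1.4884 bits.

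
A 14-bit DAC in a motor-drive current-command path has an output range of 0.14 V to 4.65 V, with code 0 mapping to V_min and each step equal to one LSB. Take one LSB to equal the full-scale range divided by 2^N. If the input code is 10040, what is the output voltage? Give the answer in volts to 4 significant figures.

Range = 4.65 − (0.14) = 4.51 V. LSB = 4.51 V / 2^14.
Output = V_min + (10040/16384) × range = 0.14 + 0.612793 × 4.51 V
      = 0.14 + 2.76370 = 2.90370 V.

2.904 V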